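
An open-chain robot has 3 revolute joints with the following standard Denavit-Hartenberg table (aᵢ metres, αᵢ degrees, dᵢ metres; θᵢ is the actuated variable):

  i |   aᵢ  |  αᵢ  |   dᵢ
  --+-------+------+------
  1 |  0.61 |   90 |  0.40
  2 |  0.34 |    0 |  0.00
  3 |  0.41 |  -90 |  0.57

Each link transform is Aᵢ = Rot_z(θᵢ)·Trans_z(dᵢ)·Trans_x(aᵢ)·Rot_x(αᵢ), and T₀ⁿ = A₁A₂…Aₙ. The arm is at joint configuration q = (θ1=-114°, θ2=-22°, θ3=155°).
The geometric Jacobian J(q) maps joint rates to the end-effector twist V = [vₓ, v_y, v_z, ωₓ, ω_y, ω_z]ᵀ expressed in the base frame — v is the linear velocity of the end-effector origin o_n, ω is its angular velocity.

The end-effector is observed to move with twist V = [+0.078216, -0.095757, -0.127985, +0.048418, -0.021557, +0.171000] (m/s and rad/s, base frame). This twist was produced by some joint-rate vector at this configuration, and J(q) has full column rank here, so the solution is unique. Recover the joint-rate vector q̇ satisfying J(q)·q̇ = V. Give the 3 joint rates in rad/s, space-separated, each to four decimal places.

0.1710 -0.4530 0.4000

o_n = [-0.7833, -0.3580, 0.5725]
J₁: ẑ×o_n = [0.3580, -0.7833, 0.0000], ω = ẑ
J2: z=[-0.9135, 0.4067, 0.0000] o=[-0.2481, -0.5573, 0.4000] → [0.0702, 0.1576, 0.0356, -0.9135, 0.4067, 0.0000]
J3: z=[-0.9135, 0.4067, 0.0000] o=[-0.3763, -0.8453, 0.2726] → [0.1220, 0.2739, -0.2796, -0.9135, 0.4067, 0.0000]
q̇ = J⁺·V = [0.1710, -0.4530, 0.4000]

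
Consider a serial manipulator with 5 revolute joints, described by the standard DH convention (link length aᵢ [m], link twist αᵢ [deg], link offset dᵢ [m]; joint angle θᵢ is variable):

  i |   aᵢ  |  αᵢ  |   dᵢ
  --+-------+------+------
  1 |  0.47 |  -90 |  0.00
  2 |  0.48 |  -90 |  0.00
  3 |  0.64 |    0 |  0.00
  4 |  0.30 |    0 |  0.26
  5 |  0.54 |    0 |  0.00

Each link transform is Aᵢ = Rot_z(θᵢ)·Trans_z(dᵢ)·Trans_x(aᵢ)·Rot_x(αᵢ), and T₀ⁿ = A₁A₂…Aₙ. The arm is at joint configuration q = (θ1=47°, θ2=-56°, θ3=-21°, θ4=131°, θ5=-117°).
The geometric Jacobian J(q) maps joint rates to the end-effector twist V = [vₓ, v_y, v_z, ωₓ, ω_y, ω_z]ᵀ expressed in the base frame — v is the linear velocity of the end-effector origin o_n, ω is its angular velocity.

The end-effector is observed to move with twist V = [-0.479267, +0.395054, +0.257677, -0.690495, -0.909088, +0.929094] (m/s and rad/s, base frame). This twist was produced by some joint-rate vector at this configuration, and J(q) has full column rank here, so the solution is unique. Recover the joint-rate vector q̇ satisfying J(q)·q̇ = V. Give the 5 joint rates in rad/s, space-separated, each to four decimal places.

0.1630 -0.1150 0.5280 -0.9990 -0.8990

o_n = [1.0340, 1.1283, 1.1072]
J₁: ẑ×o_n = [-1.1283, 1.0340, 0.0000], ω = ẑ
J2: z=[-0.7314, 0.6820, 0.0000] o=[0.3205, 0.3437, 0.0000] → [0.7551, 0.8097, -1.0604, -0.7314, 0.6820, 0.0000]
J3: z=[0.5654, 0.6063, -0.5592] o=[0.5036, 0.5400, 0.3979] → [0.7590, -0.6976, 0.0110, 0.5654, 0.6063, -0.5592]
J4: z=[0.5654, 0.6063, -0.5592] o=[0.5637, 0.9408, 0.8933] → [0.2345, -0.3839, -0.1792, 0.5654, 0.6063, -0.5592]
J5: z=[0.5654, 0.6063, -0.5592] o=[0.8778, 0.8642, 0.6628] → [0.4171, -0.3386, 0.0546, 0.5654, 0.6063, -0.5592]
q̇ = J⁺·V = [0.1630, -0.1150, 0.5280, -0.9990, -0.8990]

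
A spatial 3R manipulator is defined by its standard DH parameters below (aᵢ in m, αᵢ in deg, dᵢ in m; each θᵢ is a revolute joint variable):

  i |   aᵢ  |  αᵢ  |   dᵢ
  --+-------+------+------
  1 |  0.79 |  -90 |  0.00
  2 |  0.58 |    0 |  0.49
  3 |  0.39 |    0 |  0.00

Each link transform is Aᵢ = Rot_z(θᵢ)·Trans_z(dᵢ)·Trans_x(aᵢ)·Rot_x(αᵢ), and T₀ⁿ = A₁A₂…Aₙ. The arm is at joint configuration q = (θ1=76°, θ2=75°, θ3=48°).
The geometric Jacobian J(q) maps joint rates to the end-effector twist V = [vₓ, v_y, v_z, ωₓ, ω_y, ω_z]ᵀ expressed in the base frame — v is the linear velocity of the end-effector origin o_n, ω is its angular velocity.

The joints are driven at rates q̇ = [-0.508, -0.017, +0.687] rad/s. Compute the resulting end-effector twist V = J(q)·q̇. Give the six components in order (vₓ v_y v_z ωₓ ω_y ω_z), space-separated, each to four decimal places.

0.3682 -0.0513 0.1449 -0.6501 0.1621 -0.5080

o_n = [-0.2994, 0.8246, -0.8873]
J₁: ẑ×o_n = [-0.8246, -0.2994, 0.0000], ω = ẑ
J2: z=[-0.9703, 0.2419, 0.0000] o=[0.1911, 0.7665, 0.0000] → [-0.2147, -0.8610, 0.0623, -0.9703, 0.2419, 0.0000]
J3: z=[-0.9703, 0.2419, 0.0000] o=[-0.2480, 1.0307, -0.5602] → [-0.0791, -0.3174, 0.2124, -0.9703, 0.2419, 0.0000]
V = J·q̇ = [0.3682, -0.0513, 0.1449, -0.6501, 0.1621, -0.5080]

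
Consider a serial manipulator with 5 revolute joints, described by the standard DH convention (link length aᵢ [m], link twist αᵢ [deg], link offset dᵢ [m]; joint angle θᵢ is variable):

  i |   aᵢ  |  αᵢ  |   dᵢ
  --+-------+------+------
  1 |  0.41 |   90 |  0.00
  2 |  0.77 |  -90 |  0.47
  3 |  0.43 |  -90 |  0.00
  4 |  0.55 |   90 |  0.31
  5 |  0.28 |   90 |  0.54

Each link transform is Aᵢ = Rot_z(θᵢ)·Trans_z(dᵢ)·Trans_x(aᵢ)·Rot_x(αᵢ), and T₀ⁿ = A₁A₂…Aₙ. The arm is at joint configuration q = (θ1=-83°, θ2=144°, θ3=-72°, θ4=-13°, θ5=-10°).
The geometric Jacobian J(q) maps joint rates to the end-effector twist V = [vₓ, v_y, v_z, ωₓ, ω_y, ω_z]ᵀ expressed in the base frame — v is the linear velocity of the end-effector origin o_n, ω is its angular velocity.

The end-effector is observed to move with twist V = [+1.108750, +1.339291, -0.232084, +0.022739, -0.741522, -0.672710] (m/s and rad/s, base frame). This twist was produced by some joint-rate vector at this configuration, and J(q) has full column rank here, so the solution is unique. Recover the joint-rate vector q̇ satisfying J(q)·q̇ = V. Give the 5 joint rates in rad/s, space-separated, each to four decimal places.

-0.9610 -0.1870 -0.1910 -0.4860 -0.4890

o_n = [-1.5724, 0.9261, 0.2249]
J₁: ẑ×o_n = [-0.9261, -1.5724, 0.0000], ω = ẑ
J2: z=[-0.9925, -0.1219, 0.0000] o=[0.0500, -0.4069, 0.0000] → [-0.0274, 0.2233, -1.5208, -0.9925, -0.1219, 0.0000]
J3: z=[-0.0716, 0.5834, -0.8090] o=[-0.4924, 0.1541, 0.4526] → [0.4917, 0.8574, 0.5748, -0.0716, 0.5834, -0.8090]
J4: z=[0.2129, 0.8013, 0.5590] o=[-0.9115, 0.2109, 0.5307] → [-0.6448, -0.3044, 0.6820, 0.2129, 0.8013, 0.5590]
J5: z=[0.1494, 0.5387, -0.8291] o=[-1.3765, 0.6024, 0.7012] → [0.0118, 0.2336, 0.1539, 0.1494, 0.5387, -0.8291]
q̇ = J⁺·V = [-0.9610, -0.1870, -0.1910, -0.4860, -0.4890]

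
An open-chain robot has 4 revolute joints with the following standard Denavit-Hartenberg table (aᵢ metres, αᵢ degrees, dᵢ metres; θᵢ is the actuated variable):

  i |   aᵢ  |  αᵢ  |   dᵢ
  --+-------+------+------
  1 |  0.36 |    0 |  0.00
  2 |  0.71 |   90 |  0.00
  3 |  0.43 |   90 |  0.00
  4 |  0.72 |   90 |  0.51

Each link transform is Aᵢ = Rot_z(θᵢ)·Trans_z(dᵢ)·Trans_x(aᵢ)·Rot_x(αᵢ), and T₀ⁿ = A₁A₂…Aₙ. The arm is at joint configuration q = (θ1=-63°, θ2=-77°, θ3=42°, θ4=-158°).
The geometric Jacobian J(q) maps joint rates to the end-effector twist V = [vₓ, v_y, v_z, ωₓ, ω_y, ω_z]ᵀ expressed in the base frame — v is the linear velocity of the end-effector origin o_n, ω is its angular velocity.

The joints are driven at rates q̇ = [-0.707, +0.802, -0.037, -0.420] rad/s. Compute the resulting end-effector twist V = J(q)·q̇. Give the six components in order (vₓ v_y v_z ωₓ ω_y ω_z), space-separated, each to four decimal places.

-0.2542 0.1190 -0.0819 0.2391 0.1523 0.4071

o_n = [-0.3333, -1.0896, -0.5380]
J₁: ẑ×o_n = [1.0896, -0.3333, 0.0000], ω = ẑ
J2: z=[0.0000, 0.0000, 1.0000] o=[0.1634, -0.3208, 0.0000] → [0.7689, -0.4967, 0.0000, 0.0000, 0.0000, 1.0000]
J3: z=[-0.6428, 0.7660, 0.0000] o=[-0.3805, -0.7771, 0.0000] → [-0.4121, -0.3458, 0.1647, -0.6428, 0.7660, 0.0000]
J4: z=[-0.5126, -0.4301, -0.7431] o=[-0.6252, -0.9825, 0.2877] → [0.2756, -0.6402, 0.1805, -0.5126, -0.4301, -0.7431]
V = J·q̇ = [-0.2542, 0.1190, -0.0819, 0.2391, 0.1523, 0.4071]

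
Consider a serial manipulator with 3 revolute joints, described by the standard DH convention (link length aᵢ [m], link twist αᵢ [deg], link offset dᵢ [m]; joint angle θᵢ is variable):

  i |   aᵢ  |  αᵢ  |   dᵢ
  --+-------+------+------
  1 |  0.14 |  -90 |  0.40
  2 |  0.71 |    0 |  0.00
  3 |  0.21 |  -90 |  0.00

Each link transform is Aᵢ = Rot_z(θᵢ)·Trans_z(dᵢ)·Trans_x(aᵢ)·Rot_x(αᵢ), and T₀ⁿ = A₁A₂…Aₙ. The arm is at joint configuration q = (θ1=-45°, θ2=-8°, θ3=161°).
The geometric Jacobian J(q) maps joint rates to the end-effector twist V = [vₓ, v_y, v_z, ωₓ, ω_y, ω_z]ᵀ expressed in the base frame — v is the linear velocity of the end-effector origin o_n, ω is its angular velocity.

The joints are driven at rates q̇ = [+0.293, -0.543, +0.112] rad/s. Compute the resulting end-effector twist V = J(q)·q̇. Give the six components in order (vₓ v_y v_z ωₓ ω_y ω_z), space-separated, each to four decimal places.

o_n = [0.4638, -0.4638, 0.4035]
J₁: ẑ×o_n = [0.4638, 0.4638, -0.0000], ω = ẑ
J2: z=[0.7071, 0.7071, 0.0000] o=[0.0990, -0.0990, 0.4000] → [0.0025, -0.0025, -0.5160, 0.7071, 0.7071, 0.0000]
J3: z=[0.7071, 0.7071, 0.0000] o=[0.5962, -0.5962, 0.4988] → [-0.0674, 0.0674, 0.1871, 0.7071, 0.7071, 0.0000]
V = J·q̇ = [0.1270, 0.1448, 0.3011, -0.3048, -0.3048, 0.2930]

0.1270 0.1448 0.3011 -0.3048 -0.3048 0.2930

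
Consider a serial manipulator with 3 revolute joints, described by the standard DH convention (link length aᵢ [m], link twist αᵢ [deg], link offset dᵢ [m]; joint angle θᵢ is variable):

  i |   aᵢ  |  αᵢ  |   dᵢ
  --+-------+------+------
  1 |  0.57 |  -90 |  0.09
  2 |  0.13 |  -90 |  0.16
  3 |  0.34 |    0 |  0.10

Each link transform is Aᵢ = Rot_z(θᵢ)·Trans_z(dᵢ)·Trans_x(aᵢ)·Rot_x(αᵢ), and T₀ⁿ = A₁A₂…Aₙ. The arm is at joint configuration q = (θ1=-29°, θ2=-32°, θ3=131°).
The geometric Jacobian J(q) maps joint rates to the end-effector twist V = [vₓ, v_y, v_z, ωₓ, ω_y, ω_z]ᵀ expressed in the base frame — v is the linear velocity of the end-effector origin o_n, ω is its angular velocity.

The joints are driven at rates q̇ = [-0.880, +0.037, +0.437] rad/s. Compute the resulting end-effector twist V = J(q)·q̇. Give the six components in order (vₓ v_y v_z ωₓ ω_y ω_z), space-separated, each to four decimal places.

-0.3467 -0.2438 -0.0585 0.2205 -0.0799 -1.2506

o_n = [0.4290, -0.3483, -0.0441]
J₁: ẑ×o_n = [0.3483, 0.4290, -0.0000], ω = ẑ
J2: z=[0.4848, 0.8746, 0.0000] o=[0.4985, -0.2763, 0.0900] → [-0.1173, 0.0650, 0.0259, 0.4848, 0.8746, 0.0000]
J3: z=[0.4635, -0.2569, -0.8480] o=[0.6725, -0.1899, 0.1589] → [-0.0822, 0.3006, -0.1360, 0.4635, -0.2569, -0.8480]
V = J·q̇ = [-0.3467, -0.2438, -0.0585, 0.2205, -0.0799, -1.2506]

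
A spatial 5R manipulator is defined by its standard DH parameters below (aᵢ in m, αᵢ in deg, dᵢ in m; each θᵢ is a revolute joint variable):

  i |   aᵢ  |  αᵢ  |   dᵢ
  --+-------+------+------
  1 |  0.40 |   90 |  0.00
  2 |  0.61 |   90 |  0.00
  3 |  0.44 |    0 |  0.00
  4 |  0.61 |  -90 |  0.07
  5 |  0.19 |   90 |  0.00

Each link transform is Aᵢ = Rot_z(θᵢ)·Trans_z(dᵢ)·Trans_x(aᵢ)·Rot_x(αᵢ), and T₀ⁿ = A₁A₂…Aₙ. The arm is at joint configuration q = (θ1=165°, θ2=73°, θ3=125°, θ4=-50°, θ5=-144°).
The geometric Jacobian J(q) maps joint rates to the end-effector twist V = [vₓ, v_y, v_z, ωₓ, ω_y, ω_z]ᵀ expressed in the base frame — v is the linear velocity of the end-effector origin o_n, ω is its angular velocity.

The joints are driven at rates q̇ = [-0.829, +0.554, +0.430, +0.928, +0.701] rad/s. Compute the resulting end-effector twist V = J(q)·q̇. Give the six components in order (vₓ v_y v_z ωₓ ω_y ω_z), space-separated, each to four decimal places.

o_n = [-0.4812, 0.9584, 0.4018]
J₁: ẑ×o_n = [-0.9584, -0.4812, 0.0000], ω = ẑ
J2: z=[0.2588, 0.9659, 0.0000] o=[-0.3864, 0.1035, 0.0000] → [0.3881, -0.1040, 0.3128, 0.2588, 0.9659, 0.0000]
J3: z=[-0.9237, 0.2475, -0.2924] o=[-0.5586, 0.1497, 0.5833] → [0.1915, -0.1903, -0.7662, -0.9237, 0.2475, -0.2924]
J4: z=[-0.9237, 0.2475, -0.2924] o=[-0.3941, 0.4787, 0.3420] → [0.1550, 0.0807, -0.4215, -0.9237, 0.2475, -0.2924]
J5: z=[0.3398, 0.1769, -0.9237] o=[-0.3508, 1.0771, 0.4725] → [-0.1222, 0.1444, -0.0173, 0.3398, 0.1769, -0.9237]
V = J·q̇ = [1.1500, 0.4356, -0.5594, -0.8728, 0.9953, -1.8736]

1.1500 0.4356 -0.5594 -0.8728 0.9953 -1.8736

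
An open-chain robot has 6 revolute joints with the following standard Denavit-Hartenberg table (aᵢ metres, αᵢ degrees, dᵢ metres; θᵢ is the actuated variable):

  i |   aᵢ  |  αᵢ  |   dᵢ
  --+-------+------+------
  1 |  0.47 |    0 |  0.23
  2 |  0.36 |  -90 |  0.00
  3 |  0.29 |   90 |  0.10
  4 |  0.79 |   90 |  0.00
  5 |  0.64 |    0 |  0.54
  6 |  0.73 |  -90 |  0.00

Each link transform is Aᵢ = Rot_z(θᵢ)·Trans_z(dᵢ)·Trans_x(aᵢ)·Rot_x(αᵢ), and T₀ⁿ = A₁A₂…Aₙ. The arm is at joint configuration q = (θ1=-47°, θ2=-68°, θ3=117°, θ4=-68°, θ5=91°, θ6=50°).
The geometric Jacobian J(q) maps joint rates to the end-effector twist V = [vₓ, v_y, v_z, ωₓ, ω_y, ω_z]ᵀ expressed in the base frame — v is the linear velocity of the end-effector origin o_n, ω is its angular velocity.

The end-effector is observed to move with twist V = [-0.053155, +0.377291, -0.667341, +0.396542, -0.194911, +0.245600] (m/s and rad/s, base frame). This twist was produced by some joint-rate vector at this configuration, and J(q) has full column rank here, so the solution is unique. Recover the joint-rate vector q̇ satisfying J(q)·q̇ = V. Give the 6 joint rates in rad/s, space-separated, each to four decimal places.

0.2400 -0.0210 0.4530 -0.0040 -0.9620 0.9920

o_n = [-0.5412, -1.4857, -0.1520]
J₁: ẑ×o_n = [1.4857, -0.5412, 0.0000], ω = ẑ
J2: z=[0.0000, 0.0000, 1.0000] o=[0.3205, -0.3437, 0.2300] → [1.1420, -0.8618, 0.0000, 0.0000, 0.0000, 1.0000]
J3: z=[0.9063, -0.4226, 0.0000] o=[0.1684, -0.6700, 0.2300] → [0.1614, 0.3462, -1.0392, 0.9063, -0.4226, 0.0000]
J4: z=[-0.3766, -0.8075, -0.4540] o=[0.3147, -0.5929, -0.0284] → [-0.3055, 0.3420, -0.3550, -0.3766, -0.8075, -0.4540]
J5: z=[-0.5174, -0.2232, 0.8261] o=[-0.2924, -0.1616, -0.2921] → [1.0626, -0.1331, 0.6296, -0.5174, -0.2232, 0.8261]
J6: z=[-0.5174, -0.2232, 0.8261] o=[-0.8042, -0.8050, -0.1327] → [0.5667, 0.2073, 0.4109, -0.5174, -0.2232, 0.8261]
q̇ = J⁺·V = [0.2400, -0.0210, 0.4530, -0.0040, -0.9620, 0.9920]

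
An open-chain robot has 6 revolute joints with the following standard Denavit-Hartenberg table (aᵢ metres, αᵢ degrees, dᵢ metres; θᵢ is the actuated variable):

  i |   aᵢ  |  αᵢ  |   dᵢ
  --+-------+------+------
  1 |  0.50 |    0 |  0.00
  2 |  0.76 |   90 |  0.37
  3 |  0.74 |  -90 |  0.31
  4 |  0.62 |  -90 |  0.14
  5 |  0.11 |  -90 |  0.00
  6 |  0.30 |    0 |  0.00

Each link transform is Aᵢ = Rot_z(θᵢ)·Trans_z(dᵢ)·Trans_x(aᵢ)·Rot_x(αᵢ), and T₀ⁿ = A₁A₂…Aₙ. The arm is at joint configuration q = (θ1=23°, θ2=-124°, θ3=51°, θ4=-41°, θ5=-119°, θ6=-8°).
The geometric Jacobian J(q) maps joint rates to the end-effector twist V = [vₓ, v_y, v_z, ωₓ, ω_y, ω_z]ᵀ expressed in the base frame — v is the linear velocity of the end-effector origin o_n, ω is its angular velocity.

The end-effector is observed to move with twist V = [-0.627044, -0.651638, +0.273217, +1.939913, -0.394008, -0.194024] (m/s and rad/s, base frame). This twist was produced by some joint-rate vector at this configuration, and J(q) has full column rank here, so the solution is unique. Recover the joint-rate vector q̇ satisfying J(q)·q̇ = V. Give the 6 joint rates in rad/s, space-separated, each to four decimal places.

o_n = [-0.2872, -0.7373, 1.5264]
J₁: ẑ×o_n = [0.7373, -0.2872, 0.0000], ω = ẑ
J2: z=[0.0000, 0.0000, 1.0000] o=[0.4603, 0.1954, 0.0000] → [0.9327, -0.7475, 0.0000, 0.0000, 0.0000, 1.0000]
J3: z=[-0.9816, 0.1908, 0.0000] o=[0.3152, -0.5507, 0.3700] → [0.2207, 1.1352, 0.2982, -0.9816, 0.1908, 0.0000]
J4: z=[0.1483, 0.7629, 0.6293] o=[-0.0779, -0.9487, 0.9451] → [0.3105, -0.2179, 0.1910, 0.1483, 0.7629, 0.6293]
J5: z=[0.6621, -0.5493, 0.5099] o=[-0.5126, -1.0533, 1.3968] → [-0.2323, 0.0291, 0.3330, 0.6621, -0.5493, 0.5099]
J6: z=[-0.5706, 0.0716, 0.8181] o=[-0.4592, -0.9617, 1.4261] → [-0.1764, 0.1979, -0.1404, -0.5706, 0.0716, 0.8181]
q̇ = J⁺·V = [0.3780, -0.8150, -0.8290, 0.4750, 0.9990, -0.6910]

0.3780 -0.8150 -0.8290 0.4750 0.9990 -0.6910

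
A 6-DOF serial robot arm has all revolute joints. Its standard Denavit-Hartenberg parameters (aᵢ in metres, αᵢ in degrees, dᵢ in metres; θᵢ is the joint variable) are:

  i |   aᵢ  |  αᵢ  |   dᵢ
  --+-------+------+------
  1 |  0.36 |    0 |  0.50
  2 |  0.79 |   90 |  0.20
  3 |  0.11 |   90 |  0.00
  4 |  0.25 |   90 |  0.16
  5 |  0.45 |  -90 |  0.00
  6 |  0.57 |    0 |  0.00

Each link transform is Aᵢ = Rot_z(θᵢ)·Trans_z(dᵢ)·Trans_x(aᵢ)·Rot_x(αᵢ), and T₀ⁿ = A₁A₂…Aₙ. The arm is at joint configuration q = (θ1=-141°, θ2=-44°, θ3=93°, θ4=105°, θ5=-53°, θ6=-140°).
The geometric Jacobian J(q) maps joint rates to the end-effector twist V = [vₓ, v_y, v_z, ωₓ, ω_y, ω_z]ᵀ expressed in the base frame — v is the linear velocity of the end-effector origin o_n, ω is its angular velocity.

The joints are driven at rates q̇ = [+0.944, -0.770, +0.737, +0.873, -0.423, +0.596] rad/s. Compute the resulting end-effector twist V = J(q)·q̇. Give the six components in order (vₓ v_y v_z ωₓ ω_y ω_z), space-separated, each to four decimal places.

0.6482 -0.0202 0.0035 -1.1583 1.1928 -0.2926

o_n = [-1.1646, 0.1962, 1.1044]
J₁: ẑ×o_n = [-0.1962, -1.1646, 0.0000], ω = ẑ
J2: z=[0.0000, 0.0000, 1.0000] o=[-0.2798, -0.2266, 0.5000] → [-0.4228, -0.8849, 0.0000, 0.0000, 0.0000, 1.0000]
J3: z=[0.0872, 0.9962, 0.0000] o=[-1.0668, -0.1577, 0.7000] → [0.4029, -0.0352, 0.1283, 0.0872, 0.9962, 0.0000]
J4: z=[-0.9948, 0.0870, 0.0523] o=[-1.0610, -0.1582, 0.8098] → [0.0071, 0.2876, -0.3436, -0.9948, 0.0870, 0.0523]
J5: z=[0.0729, 0.2534, 0.9646] o=[-1.2025, 0.0966, 0.7536] → [-0.0072, 0.0110, -0.0023, 0.0729, 0.2534, 0.9646]
J6: z=[-0.5422, 0.8218, -0.1749] o=[-0.8259, 0.3262, 0.6648] → [0.3385, 0.2976, 0.3489, -0.5422, 0.8218, -0.1749]
V = J·q̇ = [0.6482, -0.0202, 0.0035, -1.1583, 1.1928, -0.2926]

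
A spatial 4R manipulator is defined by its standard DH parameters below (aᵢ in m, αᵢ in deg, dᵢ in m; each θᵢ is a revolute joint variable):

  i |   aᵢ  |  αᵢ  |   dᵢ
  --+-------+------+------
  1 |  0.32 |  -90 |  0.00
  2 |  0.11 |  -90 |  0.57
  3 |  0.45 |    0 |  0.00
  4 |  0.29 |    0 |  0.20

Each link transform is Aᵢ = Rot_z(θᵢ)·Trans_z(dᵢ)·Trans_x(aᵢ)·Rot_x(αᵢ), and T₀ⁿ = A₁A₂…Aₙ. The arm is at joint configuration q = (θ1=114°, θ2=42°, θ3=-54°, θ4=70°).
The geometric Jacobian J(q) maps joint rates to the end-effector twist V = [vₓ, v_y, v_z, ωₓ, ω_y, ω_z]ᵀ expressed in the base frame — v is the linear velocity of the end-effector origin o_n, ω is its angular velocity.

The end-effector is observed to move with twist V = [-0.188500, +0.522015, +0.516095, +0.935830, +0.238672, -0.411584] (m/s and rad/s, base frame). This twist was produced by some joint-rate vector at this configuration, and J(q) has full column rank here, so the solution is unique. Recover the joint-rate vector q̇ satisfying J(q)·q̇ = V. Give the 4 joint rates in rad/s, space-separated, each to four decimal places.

-0.2310 -0.9520 -0.6910 0.9340

o_n = [-1.0535, 0.2662, -0.5858]
J₁: ẑ×o_n = [-0.2662, -1.0535, 0.0000], ω = ẑ
J2: z=[-0.9135, -0.4067, 0.0000] o=[-0.1302, 0.2923, 0.0000] → [0.2382, -0.5351, -0.3516, -0.9135, -0.4067, 0.0000]
J3: z=[0.2722, -0.6113, -0.7431] o=[-0.6841, 0.1352, -0.0736] → [0.4104, 0.4139, -0.1901, 0.2722, -0.6113, -0.7431]
J4: z=[0.2722, -0.6113, -0.7431] o=[-1.0967, 0.1667, -0.2506] → [0.2788, 0.0591, 0.0535, 0.2722, -0.6113, -0.7431]
q̇ = J⁺·V = [-0.2310, -0.9520, -0.6910, 0.9340]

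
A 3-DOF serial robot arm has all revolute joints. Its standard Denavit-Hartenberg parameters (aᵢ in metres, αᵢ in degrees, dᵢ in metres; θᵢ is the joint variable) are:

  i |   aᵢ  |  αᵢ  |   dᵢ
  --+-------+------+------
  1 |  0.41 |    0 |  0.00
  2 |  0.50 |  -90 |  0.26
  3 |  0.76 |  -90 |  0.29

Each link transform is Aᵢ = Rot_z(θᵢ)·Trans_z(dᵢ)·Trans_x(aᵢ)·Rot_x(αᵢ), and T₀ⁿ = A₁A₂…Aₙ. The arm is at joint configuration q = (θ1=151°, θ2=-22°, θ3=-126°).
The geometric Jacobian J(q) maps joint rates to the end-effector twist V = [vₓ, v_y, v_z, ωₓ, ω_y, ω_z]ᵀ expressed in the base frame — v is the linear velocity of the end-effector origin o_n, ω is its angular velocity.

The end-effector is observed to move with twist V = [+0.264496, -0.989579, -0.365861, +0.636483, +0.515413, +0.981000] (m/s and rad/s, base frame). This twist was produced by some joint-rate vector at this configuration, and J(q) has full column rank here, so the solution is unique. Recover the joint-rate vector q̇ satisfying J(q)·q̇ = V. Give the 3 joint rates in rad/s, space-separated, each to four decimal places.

0.9600 0.0210 -0.8190

o_n = [-0.6175, 0.0577, 0.8749]
J₁: ẑ×o_n = [-0.0577, -0.6175, 0.0000], ω = ẑ
J2: z=[0.0000, 0.0000, 1.0000] o=[-0.3586, 0.1988, 0.0000] → [0.1411, -0.2589, 0.0000, 0.0000, 0.0000, 1.0000]
J3: z=[-0.7771, -0.6293, 0.0000] o=[-0.6733, 0.5873, 0.2600] → [-0.3869, 0.4778, 0.4467, -0.7771, -0.6293, 0.0000]
q̇ = J⁺·V = [0.9600, 0.0210, -0.8190]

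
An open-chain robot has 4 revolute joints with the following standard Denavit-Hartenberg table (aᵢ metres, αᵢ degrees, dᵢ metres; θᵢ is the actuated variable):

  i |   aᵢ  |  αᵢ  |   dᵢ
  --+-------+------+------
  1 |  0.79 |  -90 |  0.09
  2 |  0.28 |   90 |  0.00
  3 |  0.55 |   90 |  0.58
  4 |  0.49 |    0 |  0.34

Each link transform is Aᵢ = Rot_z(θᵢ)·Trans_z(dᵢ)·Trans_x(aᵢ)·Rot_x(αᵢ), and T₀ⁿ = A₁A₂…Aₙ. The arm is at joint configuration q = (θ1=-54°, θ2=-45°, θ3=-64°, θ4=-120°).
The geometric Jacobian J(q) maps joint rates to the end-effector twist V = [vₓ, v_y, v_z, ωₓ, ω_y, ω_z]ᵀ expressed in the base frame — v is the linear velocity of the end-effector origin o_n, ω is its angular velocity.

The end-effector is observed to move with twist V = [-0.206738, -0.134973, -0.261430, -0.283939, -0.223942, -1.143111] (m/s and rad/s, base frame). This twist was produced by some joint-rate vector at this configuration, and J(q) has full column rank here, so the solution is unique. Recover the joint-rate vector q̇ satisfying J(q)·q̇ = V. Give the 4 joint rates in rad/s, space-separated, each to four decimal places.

o_n = [0.1022, -0.8607, 0.2765]
J₁: ẑ×o_n = [0.8607, 0.1022, -0.0000], ω = ẑ
J2: z=[0.8090, 0.5878, 0.0000] o=[0.4644, -0.6391, 0.0900] → [0.1096, -0.1509, 0.0336, 0.8090, 0.5878, 0.0000]
J3: z=[-0.4156, 0.5721, 0.7071] o=[0.5807, -0.7993, 0.2880] → [0.0368, -0.3431, 0.2992, -0.4156, 0.5721, 0.7071]
J4: z=[-0.7282, 0.2565, -0.6355] o=[0.0399, -0.8960, 0.8686] → [-0.1294, -0.4708, -0.0417, -0.7282, 0.2565, -0.6355]
q̇ = J⁺·V = [-0.0840, -0.0010, -0.7590, 0.8220]

-0.0840 -0.0010 -0.7590 0.8220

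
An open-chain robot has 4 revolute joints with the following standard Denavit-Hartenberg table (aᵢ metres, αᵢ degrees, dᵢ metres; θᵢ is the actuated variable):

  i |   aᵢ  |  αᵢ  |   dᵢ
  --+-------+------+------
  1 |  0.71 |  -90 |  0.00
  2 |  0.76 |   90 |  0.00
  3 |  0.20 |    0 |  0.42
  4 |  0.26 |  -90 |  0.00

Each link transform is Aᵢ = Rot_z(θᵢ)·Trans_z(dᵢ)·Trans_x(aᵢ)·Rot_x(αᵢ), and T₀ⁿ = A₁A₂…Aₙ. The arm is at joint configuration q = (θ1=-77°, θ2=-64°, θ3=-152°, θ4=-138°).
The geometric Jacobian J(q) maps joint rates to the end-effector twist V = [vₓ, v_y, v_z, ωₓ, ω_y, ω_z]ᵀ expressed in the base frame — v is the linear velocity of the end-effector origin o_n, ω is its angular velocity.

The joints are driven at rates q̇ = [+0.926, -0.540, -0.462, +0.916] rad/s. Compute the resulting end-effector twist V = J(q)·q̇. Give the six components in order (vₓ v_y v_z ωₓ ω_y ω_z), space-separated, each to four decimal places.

o_n = [0.2877, -0.5773, 0.7884]
J₁: ẑ×o_n = [0.5773, 0.2877, -0.0000], ω = ẑ
J2: z=[0.9744, 0.2250, 0.0000] o=[0.1597, -0.6918, 0.0000] → [0.1774, -0.7682, 0.0828, 0.9744, 0.2250, 0.0000]
J3: z=[-0.2022, 0.8758, 0.4384] o=[0.2347, -1.0164, 0.6831] → [-0.1003, 0.0445, -0.1352, -0.2022, 0.8758, 0.4384]
J4: z=[-0.2022, 0.8758, 0.4384] o=[0.0408, -0.5943, 0.7085] → [0.0626, 0.1244, -0.2196, -0.2022, 0.8758, 0.4384]
V = J·q̇ = [0.5424, 0.7746, -0.1834, -0.6180, 0.2761, 1.1250]

0.5424 0.7746 -0.1834 -0.6180 0.2761 1.1250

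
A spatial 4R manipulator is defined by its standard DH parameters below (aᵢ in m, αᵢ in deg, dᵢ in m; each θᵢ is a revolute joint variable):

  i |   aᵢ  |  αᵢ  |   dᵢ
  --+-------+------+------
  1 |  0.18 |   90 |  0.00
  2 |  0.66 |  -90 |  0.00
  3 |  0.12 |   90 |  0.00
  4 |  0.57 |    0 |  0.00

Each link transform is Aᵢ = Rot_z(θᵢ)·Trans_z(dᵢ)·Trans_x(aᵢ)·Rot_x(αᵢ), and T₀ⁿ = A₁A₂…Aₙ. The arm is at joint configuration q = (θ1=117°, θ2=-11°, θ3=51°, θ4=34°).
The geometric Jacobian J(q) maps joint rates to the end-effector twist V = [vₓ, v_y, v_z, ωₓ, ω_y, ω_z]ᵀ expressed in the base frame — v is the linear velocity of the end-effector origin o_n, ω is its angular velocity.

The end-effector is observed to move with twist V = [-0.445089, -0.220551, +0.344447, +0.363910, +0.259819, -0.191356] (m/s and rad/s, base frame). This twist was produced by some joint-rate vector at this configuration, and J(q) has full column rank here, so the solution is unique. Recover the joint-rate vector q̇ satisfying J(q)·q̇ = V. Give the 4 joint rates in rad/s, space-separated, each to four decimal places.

o_n = [-0.9800, 0.9089, 0.1158]
J₁: ẑ×o_n = [-0.9089, -0.9800, 0.0000], ω = ẑ
J2: z=[0.8910, 0.4540, 0.0000] o=[-0.0817, 0.1604, 0.0000] → [0.0526, -0.1032, 1.0747, 0.8910, 0.4540, 0.0000]
J3: z=[-0.0866, 0.1700, 0.9816] o=[-0.3758, 0.7376, -0.1259] → [-0.1270, -0.5721, 0.0879, -0.0866, 0.1700, 0.9816]
J4: z=[0.2144, 0.9654, -0.1483] o=[-0.4926, 0.7614, -0.1403] → [0.2692, 0.0174, 0.5021, 0.2144, 0.9654, -0.1483]
q̇ = J⁺·V = [0.7180, 0.2490, -0.8800, 0.3070]

0.7180 0.2490 -0.8800 0.3070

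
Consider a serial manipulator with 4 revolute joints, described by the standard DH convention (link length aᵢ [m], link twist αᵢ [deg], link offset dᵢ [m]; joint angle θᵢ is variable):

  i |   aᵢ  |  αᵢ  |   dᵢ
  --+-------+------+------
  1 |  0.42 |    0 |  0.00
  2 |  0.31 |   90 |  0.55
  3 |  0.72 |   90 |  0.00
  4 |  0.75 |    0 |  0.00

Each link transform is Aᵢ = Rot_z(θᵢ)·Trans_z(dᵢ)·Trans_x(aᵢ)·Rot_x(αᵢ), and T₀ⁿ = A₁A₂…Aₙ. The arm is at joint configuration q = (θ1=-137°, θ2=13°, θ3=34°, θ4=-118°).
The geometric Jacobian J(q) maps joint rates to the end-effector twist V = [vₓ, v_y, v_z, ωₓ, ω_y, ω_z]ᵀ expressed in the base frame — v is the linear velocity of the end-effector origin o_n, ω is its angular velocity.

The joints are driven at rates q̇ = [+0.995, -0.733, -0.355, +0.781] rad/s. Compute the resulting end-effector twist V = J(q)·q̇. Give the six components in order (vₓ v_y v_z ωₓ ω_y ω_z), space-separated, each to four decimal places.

0.4630 -0.8217 0.1809 0.0501 -0.5606 -0.3855

o_n = [-0.1021, -1.1666, 0.7557]
J₁: ẑ×o_n = [1.1666, -0.1021, 0.0000], ω = ẑ
J2: z=[0.0000, 0.0000, 1.0000] o=[-0.3072, -0.2864, 0.0000] → [0.8802, 0.2051, -0.0000, 0.0000, 0.0000, 1.0000]
J3: z=[-0.8290, 0.5592, 0.0000] o=[-0.4805, -0.5434, 0.5500] → [0.1150, 0.1706, 0.3050, -0.8290, 0.5592, 0.0000]
J4: z=[-0.3127, -0.4636, -0.8290] o=[-0.8143, -1.0383, 0.9526] → [-0.0151, -0.6520, 0.3703, -0.3127, -0.4636, -0.8290]
V = J·q̇ = [0.4630, -0.8217, 0.1809, 0.0501, -0.5606, -0.3855]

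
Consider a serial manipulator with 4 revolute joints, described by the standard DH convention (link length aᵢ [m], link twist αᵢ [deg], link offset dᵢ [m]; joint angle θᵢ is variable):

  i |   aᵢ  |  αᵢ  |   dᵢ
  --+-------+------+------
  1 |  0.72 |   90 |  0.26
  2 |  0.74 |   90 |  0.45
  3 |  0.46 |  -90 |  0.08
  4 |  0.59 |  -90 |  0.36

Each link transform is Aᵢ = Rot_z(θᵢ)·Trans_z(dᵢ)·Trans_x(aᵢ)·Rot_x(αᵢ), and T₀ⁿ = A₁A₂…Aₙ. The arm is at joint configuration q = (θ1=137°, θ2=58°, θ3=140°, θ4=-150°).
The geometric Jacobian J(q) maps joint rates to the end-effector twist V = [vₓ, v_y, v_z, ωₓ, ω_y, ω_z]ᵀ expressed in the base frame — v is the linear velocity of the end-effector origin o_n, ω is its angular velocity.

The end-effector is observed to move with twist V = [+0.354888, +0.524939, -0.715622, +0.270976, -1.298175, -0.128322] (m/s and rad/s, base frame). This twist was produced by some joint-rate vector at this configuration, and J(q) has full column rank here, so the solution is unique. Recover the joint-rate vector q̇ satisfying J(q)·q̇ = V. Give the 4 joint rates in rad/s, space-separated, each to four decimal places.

o_n = [-0.8749, 1.0093, 0.5257]
J₁: ẑ×o_n = [-1.0093, -0.8749, 0.0000], ω = ẑ
J2: z=[0.6820, 0.7314, 0.0000] o=[-0.5266, 0.4910, 0.2600] → [0.1943, -0.1812, 0.6082, 0.6820, 0.7314, 0.0000]
J3: z=[-0.6202, 0.5784, -0.5299] o=[-0.5065, 1.0876, 0.8876] → [-0.2508, -0.0292, 0.2616, -0.6202, 0.5784, -0.5299]
J4: z=[-0.2733, -0.7926, -0.5451] o=[-0.2179, 1.2228, 0.5463] → [-0.1000, 0.3525, -0.4624, -0.2733, -0.7926, -0.5451]
q̇ = J⁺·V = [-0.2210, -0.1740, -0.9680, 0.7710]

-0.2210 -0.1740 -0.9680 0.7710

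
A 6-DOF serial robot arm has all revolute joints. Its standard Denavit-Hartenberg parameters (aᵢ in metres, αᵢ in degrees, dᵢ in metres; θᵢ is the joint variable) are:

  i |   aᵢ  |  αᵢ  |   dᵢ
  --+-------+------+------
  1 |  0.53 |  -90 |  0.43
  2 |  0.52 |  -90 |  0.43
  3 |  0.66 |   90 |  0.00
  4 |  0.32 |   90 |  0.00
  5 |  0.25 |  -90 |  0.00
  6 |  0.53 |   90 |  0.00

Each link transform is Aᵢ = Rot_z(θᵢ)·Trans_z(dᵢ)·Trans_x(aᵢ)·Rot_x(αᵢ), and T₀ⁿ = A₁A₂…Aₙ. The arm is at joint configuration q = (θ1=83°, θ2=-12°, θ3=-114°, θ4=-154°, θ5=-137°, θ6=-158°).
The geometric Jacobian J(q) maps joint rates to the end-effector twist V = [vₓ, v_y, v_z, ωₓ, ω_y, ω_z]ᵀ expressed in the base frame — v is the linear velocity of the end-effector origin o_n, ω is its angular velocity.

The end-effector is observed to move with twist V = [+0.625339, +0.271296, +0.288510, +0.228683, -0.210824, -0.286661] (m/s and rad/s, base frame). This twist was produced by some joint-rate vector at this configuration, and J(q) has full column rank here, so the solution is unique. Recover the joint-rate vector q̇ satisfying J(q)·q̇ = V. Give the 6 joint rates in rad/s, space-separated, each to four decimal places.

-0.6730 -0.8010 0.1230 -0.4020 -0.7210 -0.3660

o_n = [-0.3737, 0.8851, 0.5345]
J₁: ẑ×o_n = [-0.8851, -0.3737, 0.0000], ω = ẑ
J2: z=[-0.9925, 0.1219, 0.0000] o=[0.0646, 0.5260, 0.4300] → [0.0127, 0.1037, -0.3030, -0.9925, 0.1219, 0.0000]
J3: z=[0.0253, 0.2064, -0.9781] o=[-0.3002, 1.0833, 0.5381] → [-0.1946, 0.0719, 0.0101, 0.0253, 0.2064, -0.9781]
J4: z=[0.2948, -0.9365, -0.1899] o=[-0.9307, 0.8962, 0.4823] → [-0.0510, -0.1212, 0.5184, 0.2948, -0.9365, -0.1899]
J5: z=[0.4415, 0.3098, -0.8421] o=[-0.6595, 0.9488, 0.6438] → [-0.0875, -0.1924, -0.1166, 0.4415, 0.3098, -0.8421]
J6: z=[0.3623, 0.7970, 0.4832] o=[-0.8647, 1.0784, 0.5839] → [0.0540, 0.2552, -0.4614, 0.3623, 0.7970, 0.4832]
q̇ = J⁺·V = [-0.6730, -0.8010, 0.1230, -0.4020, -0.7210, -0.3660]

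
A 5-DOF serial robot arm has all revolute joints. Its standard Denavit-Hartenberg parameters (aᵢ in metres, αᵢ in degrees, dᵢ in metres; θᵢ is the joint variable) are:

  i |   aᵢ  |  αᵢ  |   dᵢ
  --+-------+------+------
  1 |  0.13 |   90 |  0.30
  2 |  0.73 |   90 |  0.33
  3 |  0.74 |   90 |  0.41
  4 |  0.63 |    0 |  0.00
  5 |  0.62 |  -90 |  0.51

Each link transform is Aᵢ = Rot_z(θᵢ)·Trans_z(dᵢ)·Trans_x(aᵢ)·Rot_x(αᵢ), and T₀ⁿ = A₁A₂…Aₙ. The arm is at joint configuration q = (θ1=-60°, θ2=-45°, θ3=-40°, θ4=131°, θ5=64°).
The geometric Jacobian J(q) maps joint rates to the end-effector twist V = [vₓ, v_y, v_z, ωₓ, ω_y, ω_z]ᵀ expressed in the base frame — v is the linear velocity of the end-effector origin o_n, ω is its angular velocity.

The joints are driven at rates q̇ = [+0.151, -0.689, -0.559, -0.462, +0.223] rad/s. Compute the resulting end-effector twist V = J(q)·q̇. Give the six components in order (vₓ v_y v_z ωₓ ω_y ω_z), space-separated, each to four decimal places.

-0.5176 0.4559 0.0097 0.6901 -0.1834 0.4376

o_n = [-0.2218, 0.1557, -0.3496]
J₁: ẑ×o_n = [-0.1557, -0.2218, 0.0000], ω = ẑ
J2: z=[-0.8660, -0.5000, 0.0000] o=[0.0650, -0.1126, 0.3000] → [0.3248, -0.5626, -0.3757, -0.8660, -0.5000, 0.0000]
J3: z=[-0.3536, 0.6124, -0.7071] o=[0.0373, -0.7246, -0.2162] → [0.5407, 0.1361, -0.1525, -0.3536, 0.6124, -0.7071]
J4: z=[0.4362, 0.7766, 0.4545] o=[0.5047, -0.5828, -0.9069] → [0.0972, -0.5733, 0.8864, 0.4362, 0.7766, 0.4545]
J5: z=[0.4362, 0.7766, 0.4545] o=[-0.0054, -0.2306, -1.0193] → [0.3445, -0.3904, 0.3365, 0.4362, 0.7766, 0.4545]
V = J·q̇ = [-0.5176, 0.4559, 0.0097, 0.6901, -0.1834, 0.4376]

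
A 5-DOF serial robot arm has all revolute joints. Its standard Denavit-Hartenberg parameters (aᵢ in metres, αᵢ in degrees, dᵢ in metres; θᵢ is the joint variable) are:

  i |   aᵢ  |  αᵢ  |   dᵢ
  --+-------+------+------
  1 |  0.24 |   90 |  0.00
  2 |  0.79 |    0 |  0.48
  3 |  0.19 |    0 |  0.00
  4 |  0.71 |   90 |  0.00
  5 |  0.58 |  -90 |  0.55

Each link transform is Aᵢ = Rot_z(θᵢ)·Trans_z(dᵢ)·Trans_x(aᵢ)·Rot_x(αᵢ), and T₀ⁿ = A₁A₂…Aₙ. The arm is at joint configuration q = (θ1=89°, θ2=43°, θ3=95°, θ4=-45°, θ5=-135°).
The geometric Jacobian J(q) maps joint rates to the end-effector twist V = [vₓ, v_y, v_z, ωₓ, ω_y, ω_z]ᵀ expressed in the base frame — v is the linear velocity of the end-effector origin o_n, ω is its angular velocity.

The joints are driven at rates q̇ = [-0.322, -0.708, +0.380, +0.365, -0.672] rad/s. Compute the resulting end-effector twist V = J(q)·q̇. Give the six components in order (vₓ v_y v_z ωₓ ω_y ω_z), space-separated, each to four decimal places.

o_n = [0.0910, 1.2087, 0.9942]
J₁: ẑ×o_n = [-1.2087, 0.0910, 0.0000], ω = ẑ
J2: z=[0.9998, -0.0175, 0.0000] o=[0.0042, 0.2400, 0.0000] → [-0.0174, -0.9940, 0.9701, 0.9998, -0.0175, 0.0000]
J3: z=[0.9998, -0.0175, 0.0000] o=[0.4942, 0.8093, 0.5388] → [-0.0079, -0.4553, 0.3924, 0.9998, -0.0175, 0.0000]
J4: z=[0.9998, -0.0175, 0.0000] o=[0.4917, 0.6681, 0.6659] → [-0.0057, -0.3282, 0.5336, 0.9998, -0.0175, 0.0000]
J5: z=[0.0174, 0.9985, 0.0523] o=[0.4911, 0.6309, 1.3749] → [-0.4104, -0.0143, 0.4096, 0.0174, 0.9985, 0.0523]
V = J·q̇ = [0.6722, 0.3913, -0.6182, 0.0253, -0.6716, -0.3572]

0.6722 0.3913 -0.6182 0.0253 -0.6716 -0.3572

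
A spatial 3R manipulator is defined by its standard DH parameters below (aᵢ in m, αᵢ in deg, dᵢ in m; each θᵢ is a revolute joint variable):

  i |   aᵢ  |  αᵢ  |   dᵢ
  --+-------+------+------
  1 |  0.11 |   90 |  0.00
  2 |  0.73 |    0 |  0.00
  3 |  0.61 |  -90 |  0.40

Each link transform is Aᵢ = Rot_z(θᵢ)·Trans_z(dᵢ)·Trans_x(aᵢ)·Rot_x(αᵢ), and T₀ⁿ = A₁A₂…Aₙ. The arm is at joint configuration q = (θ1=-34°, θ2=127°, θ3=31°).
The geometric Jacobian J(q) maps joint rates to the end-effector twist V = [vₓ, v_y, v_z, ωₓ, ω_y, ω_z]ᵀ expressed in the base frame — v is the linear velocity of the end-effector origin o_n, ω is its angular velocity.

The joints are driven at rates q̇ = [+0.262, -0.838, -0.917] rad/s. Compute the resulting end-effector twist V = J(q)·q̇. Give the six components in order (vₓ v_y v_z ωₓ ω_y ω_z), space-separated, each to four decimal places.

0.6933 -0.7504 1.3608 0.9814 1.4550 0.2620

o_n = [-0.9656, 0.1688, 0.8115]
J₁: ẑ×o_n = [-0.1688, -0.9656, 0.0000], ω = ẑ
J2: z=[-0.5592, -0.8290, 0.0000] o=[0.0912, -0.0615, 0.0000] → [-0.6728, 0.4538, -1.0049, -0.5592, -0.8290, 0.0000]
J3: z=[-0.5592, -0.8290, 0.0000] o=[-0.2730, 0.1842, 0.5830] → [-0.1894, 0.1278, -0.5656, -0.5592, -0.8290, 0.0000]
V = J·q̇ = [0.6933, -0.7504, 1.3608, 0.9814, 1.4550, 0.2620]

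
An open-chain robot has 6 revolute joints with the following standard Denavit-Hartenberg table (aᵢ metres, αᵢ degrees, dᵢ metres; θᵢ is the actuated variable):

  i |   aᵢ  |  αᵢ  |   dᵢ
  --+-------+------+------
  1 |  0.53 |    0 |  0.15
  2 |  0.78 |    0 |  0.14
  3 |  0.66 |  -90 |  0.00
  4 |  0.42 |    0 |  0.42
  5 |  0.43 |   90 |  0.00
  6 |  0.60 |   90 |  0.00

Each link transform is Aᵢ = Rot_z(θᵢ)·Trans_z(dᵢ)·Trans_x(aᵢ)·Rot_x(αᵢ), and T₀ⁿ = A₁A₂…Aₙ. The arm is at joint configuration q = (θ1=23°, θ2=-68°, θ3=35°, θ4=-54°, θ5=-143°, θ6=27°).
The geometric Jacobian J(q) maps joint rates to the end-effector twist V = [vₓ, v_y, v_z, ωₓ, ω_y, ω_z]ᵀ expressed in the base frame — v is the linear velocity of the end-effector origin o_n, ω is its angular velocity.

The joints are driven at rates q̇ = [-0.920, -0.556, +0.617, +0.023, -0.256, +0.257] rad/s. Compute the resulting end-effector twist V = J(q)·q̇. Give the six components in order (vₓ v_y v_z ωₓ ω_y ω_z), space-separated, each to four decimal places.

o_n = [1.1443, 0.3401, 0.3478]
J₁: ẑ×o_n = [-0.3401, 1.1443, 0.0000], ω = ẑ
J2: z=[0.0000, 0.0000, 1.0000] o=[0.4879, 0.2071, 0.1500] → [-0.1330, 0.6564, 0.0000, 0.0000, 0.0000, 1.0000]
J3: z=[0.0000, 0.0000, 1.0000] o=[1.0394, -0.3445, 0.2900] → [-0.6846, 0.1049, 0.0000, 0.0000, 0.0000, 1.0000]
J4: z=[0.1736, 0.9848, 0.0000] o=[1.6894, -0.4591, 0.2900] → [0.0569, -0.0100, 0.6756, 0.1736, 0.9848, 0.0000]
J5: z=[0.1736, 0.9848, 0.0000] o=[2.0054, -0.0883, 0.6298] → [-0.2777, 0.0490, 0.9225, 0.1736, 0.9848, 0.0000]
J6: z=[0.2879, -0.0508, -0.9563] o=[1.6005, -0.0169, 0.5041] → [0.3494, 0.4812, 0.0796, 0.2879, -0.0508, -0.9563]
V = J·q̇ = [0.1267, -1.2421, -0.2001, 0.0335, -0.2425, -1.1048]

0.1267 -1.2421 -0.2001 0.0335 -0.2425 -1.1048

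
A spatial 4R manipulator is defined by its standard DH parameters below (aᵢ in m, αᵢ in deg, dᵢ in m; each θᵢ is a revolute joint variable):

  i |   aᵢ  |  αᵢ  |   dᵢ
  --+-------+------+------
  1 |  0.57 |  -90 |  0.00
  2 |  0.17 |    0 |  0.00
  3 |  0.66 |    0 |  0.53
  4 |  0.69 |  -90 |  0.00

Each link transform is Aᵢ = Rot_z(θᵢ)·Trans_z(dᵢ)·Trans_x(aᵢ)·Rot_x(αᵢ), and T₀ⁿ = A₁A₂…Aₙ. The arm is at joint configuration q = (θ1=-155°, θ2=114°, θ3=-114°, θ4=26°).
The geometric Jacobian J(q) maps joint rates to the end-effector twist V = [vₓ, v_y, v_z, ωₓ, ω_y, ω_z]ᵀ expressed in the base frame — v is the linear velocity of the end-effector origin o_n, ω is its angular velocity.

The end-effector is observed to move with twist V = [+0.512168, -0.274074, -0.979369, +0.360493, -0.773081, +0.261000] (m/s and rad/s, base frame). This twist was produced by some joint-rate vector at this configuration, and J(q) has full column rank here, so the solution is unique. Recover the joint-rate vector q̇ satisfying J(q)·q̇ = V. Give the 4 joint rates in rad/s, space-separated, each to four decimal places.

o_n = [-1.3902, -1.2330, -0.4578]
J₁: ẑ×o_n = [1.2330, -1.3902, 0.0000], ω = ẑ
J2: z=[0.4226, -0.9063, 0.0000] o=[-0.5166, -0.2409, 0.0000] → [0.4149, 0.1935, -1.2110, 0.4226, -0.9063, 0.0000]
J3: z=[0.4226, -0.9063, 0.0000] o=[-0.4539, -0.2117, -0.1553] → [0.2741, 0.1278, -1.2802, 0.4226, -0.9063, 0.0000]
J4: z=[0.4226, -0.9063, 0.0000] o=[-0.8281, -0.9709, -0.1553] → [0.2741, 0.1278, -0.6202, 0.4226, -0.9063, 0.0000]
q̇ = J⁺·V = [0.2610, -0.3090, 0.9590, 0.2030]

0.2610 -0.3090 0.9590 0.2030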